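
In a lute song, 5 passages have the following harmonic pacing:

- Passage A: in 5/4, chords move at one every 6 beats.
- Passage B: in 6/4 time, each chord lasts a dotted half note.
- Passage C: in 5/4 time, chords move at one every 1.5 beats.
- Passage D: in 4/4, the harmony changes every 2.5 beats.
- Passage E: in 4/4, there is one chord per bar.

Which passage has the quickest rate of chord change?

Passage C

A: 5/6 = 5/6 chords/bar.
B: 6/3 = 2 chords/bar.
C: 5/1.5 = 10/3 chords/bar.
D: 4/2.5 = 1.6 chords/bar.
E: 4/4 = 1 chord/bar.
Fastest is C at 10/3 chords/bar.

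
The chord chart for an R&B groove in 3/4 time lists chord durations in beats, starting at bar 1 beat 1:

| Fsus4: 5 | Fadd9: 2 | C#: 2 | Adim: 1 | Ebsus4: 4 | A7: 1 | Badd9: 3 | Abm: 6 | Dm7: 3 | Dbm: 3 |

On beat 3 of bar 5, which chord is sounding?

A7

Beat 3 of bar 5 is beat (5−1)×3 + 3 = 15 overall.
Running totals: Fsus4 ends at 5, Fadd9 ends at 7, C# ends at 9, Adim ends at 10, Ebsus4 ends at 14, A7 ends at 15.
Beat 15 falls within A7.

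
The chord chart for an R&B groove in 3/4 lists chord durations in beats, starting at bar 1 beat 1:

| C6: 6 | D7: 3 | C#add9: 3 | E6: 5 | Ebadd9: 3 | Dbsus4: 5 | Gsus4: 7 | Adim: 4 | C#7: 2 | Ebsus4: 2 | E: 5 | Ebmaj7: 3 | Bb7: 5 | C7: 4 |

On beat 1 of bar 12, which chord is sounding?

Adim

Beat 1 of bar 12 is beat (12−1)×3 + 1 = 34 overall.
Running totals: C6 ends at 6, D7 ends at 9, C#add9 ends at 12, E6 ends at 17, Ebadd9 ends at 20, Dbsus4 ends at 25, Gsus4 ends at 32, Adim ends at 36.
Beat 34 falls within Adim.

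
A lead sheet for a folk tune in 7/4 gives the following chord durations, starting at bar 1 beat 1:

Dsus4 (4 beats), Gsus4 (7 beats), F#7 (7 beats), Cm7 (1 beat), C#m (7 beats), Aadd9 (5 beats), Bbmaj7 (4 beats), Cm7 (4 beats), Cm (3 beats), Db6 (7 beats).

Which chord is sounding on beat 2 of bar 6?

Cm7

Beat 2 of bar 6 is beat (6−1)×7 + 2 = 37 overall.
Running totals: Dsus4 ends at 4, Gsus4 ends at 11, F#7 ends at 18, Cm7 ends at 19, C#m ends at 26, Aadd9 ends at 31, Bbmaj7 ends at 35, Cm7 ends at 39.
Beat 37 falls within Cm7.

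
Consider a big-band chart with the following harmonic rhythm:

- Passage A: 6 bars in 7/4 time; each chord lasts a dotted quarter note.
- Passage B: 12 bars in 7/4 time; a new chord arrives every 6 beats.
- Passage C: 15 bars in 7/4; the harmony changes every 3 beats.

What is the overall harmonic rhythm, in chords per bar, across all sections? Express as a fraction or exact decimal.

7/3 chords per bar

A: 6 × 7 = 42 beats ÷ 1.5 = 28 chords.
B: 12 × 7 = 84 beats ÷ 6 = 14 chords.
C: 15 × 7 = 105 beats ÷ 3 = 35 chords.
Overall: 77 chords over 33 bars → 77/33 = 7/3 chords per bar.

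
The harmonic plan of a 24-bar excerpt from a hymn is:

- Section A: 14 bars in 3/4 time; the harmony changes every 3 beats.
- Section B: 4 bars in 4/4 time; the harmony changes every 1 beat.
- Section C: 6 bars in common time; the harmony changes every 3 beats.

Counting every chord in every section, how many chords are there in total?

38 chords

A: 14·3 = 42 beats, 42/3 = 14 chords.
B: 4·4 = 16 beats, 16/1 = 16 chords.
C: 6·4 = 24 beats, 24/3 = 8 chords.
Total: 14 + 16 + 8 = 38.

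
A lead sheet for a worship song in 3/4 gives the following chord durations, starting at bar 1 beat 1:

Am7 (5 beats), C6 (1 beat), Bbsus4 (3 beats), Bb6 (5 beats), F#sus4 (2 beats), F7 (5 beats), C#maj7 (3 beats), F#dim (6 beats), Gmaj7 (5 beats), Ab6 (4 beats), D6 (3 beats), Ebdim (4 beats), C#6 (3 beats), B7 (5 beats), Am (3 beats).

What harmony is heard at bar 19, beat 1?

Am

Beat 1 of bar 19 is beat (19−1)×3 + 1 = 55 overall.
Running totals: Am7 ends at 5, C6 ends at 6, Bbsus4 ends at 9, Bb6 ends at 14, F#sus4 ends at 16, F7 ends at 21, C#maj7 ends at 24, F#dim ends at 30, Gmaj7 ends at 35, Ab6 ends at 39, D6 ends at 42, Ebdim ends at 46, C#6 ends at 49, B7 ends at 54, Am ends at 57.
Beat 55 falls within Am.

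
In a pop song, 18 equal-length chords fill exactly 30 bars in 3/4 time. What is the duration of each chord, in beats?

30 bars × 3 beats/bar = 90 beats total.
90 beats ÷ 18 chords = 5 beats per chord.

5 beats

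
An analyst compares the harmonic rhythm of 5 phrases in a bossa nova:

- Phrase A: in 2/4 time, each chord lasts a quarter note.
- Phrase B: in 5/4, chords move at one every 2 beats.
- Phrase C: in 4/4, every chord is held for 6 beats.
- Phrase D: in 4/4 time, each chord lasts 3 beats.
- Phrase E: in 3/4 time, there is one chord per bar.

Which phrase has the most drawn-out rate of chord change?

A: 2 beats/bar ÷ 1 beat/chord = 2 chords/bar.
B: 5 beats/bar ÷ 2 beats/chord = 2.5 chords/bar.
C: 4 beats/bar ÷ 6 beats/chord = 2/3 chords/bar.
D: 4 beats/bar ÷ 3 beats/chord = 4/3 chords/bar.
E: 3 beats/bar ÷ 3 beats/chord = 1 chord/bar.
Slowest is C at 2/3 chords/bar.

Phrase C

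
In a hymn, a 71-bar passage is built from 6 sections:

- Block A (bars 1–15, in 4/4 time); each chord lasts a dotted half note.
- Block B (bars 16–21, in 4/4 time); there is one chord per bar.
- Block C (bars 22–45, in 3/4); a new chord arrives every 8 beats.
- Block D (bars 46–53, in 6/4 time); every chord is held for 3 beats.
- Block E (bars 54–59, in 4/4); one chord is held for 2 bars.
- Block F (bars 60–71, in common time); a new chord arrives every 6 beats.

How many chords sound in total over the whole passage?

A: 15·4 = 60 beats, 60/3 = 20 chords.
B: 6·4 = 24 beats, 24/4 = 6 chords.
C: 24·3 = 72 beats, 72/8 = 9 chords.
D: 8·6 = 48 beats, 48/3 = 16 chords.
E: 6·4 = 24 beats, 24/8 = 3 chords.
F: 12·4 = 48 beats, 48/6 = 8 chords.
Total: 20 + 6 + 9 + 16 + 3 + 8 = 62.

62 chords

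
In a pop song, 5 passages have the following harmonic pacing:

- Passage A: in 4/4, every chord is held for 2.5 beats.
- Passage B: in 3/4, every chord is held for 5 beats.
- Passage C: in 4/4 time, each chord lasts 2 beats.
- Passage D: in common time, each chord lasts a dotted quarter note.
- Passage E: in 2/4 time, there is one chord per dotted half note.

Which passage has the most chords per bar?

Passage D

A: 4/2.5 = 1.6 chords/bar.
B: 3/5 = 0.6 chords/bar.
C: 4/2 = 2 chords/bar.
D: 4/1.5 = 8/3 chords/bar.
E: 2/3 = 2/3 chords/bar.
Fastest is D at 8/3 chords/bar.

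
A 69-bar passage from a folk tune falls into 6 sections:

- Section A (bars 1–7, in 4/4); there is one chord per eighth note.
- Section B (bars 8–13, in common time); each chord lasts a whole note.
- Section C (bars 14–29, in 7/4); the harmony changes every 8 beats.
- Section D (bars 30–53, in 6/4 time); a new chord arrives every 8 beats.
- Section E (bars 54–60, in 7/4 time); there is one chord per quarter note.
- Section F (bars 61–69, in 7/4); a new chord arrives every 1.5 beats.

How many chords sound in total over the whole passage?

A has 28 beats and chords last 0.5 each, so 56 chords.
B has 24 beats and chords last 4 each, so 6 chords.
C has 112 beats and chords last 8 each, so 14 chords.
D has 144 beats and chords last 8 each, so 18 chords.
E has 49 beats and chords last 1 each, so 49 chords.
F has 63 beats and chords last 1.5 each, so 42 chords.
Total: 56 + 6 + 14 + 18 + 49 + 42 = 185.

185 chords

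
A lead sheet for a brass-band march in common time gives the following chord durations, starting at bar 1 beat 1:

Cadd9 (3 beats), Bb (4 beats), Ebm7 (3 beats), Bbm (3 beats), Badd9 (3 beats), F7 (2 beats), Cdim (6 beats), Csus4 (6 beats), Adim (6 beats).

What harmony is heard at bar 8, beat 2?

Beat 2 of bar 8 is beat (8−1)×4 + 2 = 30 overall.
Running totals: Cadd9 ends at 3, Bb ends at 7, Ebm7 ends at 10, Bbm ends at 13, Badd9 ends at 16, F7 ends at 18, Cdim ends at 24, Csus4 ends at 30.
Beat 30 falls within Csus4.

Csus4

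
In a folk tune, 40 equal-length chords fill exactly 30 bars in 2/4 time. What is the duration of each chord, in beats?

1.5 beats

30 bars × 2 beats/bar = 60 beats total.
60 beats ÷ 40 chords = 1.5 beats per chord.
(That is a dotted quarter note.)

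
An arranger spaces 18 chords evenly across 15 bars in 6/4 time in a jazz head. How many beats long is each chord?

5 beats

15 bars × 6 beats/bar = 90 beats total.
90 beats ÷ 18 chords = 5 beats per chord.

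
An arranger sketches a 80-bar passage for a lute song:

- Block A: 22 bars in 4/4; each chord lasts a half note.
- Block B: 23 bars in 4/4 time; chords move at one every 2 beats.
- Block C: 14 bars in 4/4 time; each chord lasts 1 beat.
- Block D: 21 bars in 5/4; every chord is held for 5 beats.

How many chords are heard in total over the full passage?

167 chords

A: 22·4 = 88 beats, 88/2 = 44 chords.
B: 23·4 = 92 beats, 92/2 = 46 chords.
C: 14·4 = 56 beats, 56/1 = 56 chords.
D: 21·5 = 105 beats, 105/5 = 21 chords.
Total: 44 + 46 + 56 + 21 = 167.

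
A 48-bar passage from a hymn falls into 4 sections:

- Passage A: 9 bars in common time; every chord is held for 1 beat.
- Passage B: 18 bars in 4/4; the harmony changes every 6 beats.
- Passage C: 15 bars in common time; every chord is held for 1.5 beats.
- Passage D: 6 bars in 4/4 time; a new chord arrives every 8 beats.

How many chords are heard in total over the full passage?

91 chords

A: 9·4 = 36 beats, 36/1 = 36 chords.
B: 18·4 = 72 beats, 72/6 = 12 chords.
C: 15·4 = 60 beats, 60/1.5 = 40 chords.
D: 6·4 = 24 beats, 24/8 = 3 chords.
Total: 36 + 12 + 40 + 3 = 91.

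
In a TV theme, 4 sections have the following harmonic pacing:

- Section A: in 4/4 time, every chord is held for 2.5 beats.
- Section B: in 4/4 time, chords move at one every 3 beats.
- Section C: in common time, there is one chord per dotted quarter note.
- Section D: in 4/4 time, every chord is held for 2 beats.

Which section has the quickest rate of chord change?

Section C

A: 4/2.5 = 1.6 chords/bar.
B: 4/3 = 4/3 chords/bar.
C: 4/1.5 = 8/3 chords/bar.
D: 4/2 = 2 chords/bar.
Fastest is C at 8/3 chords/bar.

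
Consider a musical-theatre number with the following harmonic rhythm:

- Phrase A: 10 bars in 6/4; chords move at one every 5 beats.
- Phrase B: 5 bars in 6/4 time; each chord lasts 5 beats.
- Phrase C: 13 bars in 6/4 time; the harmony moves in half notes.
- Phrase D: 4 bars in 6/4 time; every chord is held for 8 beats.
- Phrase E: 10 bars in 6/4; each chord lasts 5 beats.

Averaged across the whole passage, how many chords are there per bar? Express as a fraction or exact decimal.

A: 10 bars of 6 beats is 60 beats; at 5 beats each that's 12 chords.
B: 5 bars of 6 beats is 30 beats; at 5 beats each that's 6 chords.
C: 13 bars of 6 beats is 78 beats; at 2 beats each that's 39 chords.
D: 4 bars of 6 beats is 24 beats; at 8 beats each that's 3 chords.
E: 10 bars of 6 beats is 60 beats; at 5 beats each that's 12 chords.
Overall: 72 chords over 42 bars → 72/42 = 12/7 chords per bar.

12/7 chords per bar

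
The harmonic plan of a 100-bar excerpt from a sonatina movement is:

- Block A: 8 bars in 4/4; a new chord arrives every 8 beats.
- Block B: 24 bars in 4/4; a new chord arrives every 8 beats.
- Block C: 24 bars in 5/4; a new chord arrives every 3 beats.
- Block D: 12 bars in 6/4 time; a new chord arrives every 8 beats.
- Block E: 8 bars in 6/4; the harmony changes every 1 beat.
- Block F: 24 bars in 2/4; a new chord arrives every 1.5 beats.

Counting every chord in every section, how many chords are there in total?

A: 8 bars × 4 beats = 32 beats; 8 beats/chord → 4 chords.
B: 24 bars × 4 beats = 96 beats; 8 beats/chord → 12 chords.
C: 24 bars × 5 beats = 120 beats; 3 beats/chord → 40 chords.
D: 12 bars × 6 beats = 72 beats; 8 beats/chord → 9 chords.
E: 8 bars × 6 beats = 48 beats; 1 beat/chord → 48 chords.
F: 24 bars × 2 beats = 48 beats; 1.5 beats/chord → 32 chords.
Total: 4 + 12 + 40 + 9 + 48 + 32 = 145.

145 chords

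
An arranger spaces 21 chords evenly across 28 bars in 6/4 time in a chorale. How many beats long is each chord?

28 bars × 6 beats/bar = 168 beats total.
168 beats ÷ 21 chords = 8 beats per chord.

8 beats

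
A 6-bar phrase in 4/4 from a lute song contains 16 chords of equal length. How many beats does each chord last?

1.5 beats

6 bars × 4 beats/bar = 24 beats total.
24 beats ÷ 16 chords = 1.5 beats per chord.
(That is a dotted quarter note.)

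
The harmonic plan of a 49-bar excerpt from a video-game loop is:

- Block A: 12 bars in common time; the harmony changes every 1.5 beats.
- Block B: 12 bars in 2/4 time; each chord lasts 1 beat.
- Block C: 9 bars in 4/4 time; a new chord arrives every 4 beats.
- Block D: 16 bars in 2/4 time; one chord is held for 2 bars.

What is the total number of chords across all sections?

73 chords

A: 12·4 = 48 beats, 48/1.5 = 32 chords.
B: 12·2 = 24 beats, 24/1 = 24 chords.
C: 9·4 = 36 beats, 36/4 = 9 chords.
D: 16·2 = 32 beats, 32/4 = 8 chords.
Total: 32 + 24 + 9 + 8 = 73.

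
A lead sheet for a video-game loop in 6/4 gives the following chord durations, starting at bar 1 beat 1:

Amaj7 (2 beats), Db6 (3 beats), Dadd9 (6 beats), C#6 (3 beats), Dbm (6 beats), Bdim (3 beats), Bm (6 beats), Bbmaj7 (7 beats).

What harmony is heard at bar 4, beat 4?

Beat 4 of bar 4 is beat (4−1)×6 + 4 = 22 overall.
Running totals: Amaj7 ends at 2, Db6 ends at 5, Dadd9 ends at 11, C#6 ends at 14, Dbm ends at 20, Bdim ends at 23.
Beat 22 falls within Bdim.

Bdim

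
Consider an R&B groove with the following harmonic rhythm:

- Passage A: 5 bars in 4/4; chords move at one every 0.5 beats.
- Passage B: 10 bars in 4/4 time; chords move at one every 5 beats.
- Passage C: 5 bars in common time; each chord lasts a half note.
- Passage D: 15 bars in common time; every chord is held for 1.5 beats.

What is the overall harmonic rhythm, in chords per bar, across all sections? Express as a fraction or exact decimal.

2.8 chords per bar

A: 5 × 4 = 20 beats ÷ 0.5 = 40 chords.
B: 10 × 4 = 40 beats ÷ 5 = 8 chords.
C: 5 × 4 = 20 beats ÷ 2 = 10 chords.
D: 15 × 4 = 60 beats ÷ 1.5 = 40 chords.
Overall: 98 chords over 35 bars → 98/35 = 2.8 chords per bar.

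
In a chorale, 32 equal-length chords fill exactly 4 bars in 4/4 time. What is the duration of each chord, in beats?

0.5 beats

4 bars × 4 beats/bar = 16 beats total.
16 beats ÷ 32 chords = 0.5 beats per chord.
(That is an eighth note.)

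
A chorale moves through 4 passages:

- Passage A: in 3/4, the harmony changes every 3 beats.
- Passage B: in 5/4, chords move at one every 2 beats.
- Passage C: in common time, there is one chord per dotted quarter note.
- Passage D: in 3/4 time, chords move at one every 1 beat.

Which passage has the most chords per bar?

A: 3 beats/bar ÷ 3 beats/chord = 1 chord/bar.
B: 5 beats/bar ÷ 2 beats/chord = 2.5 chords/bar.
C: 4 beats/bar ÷ 1.5 beats/chord = 8/3 chords/bar.
D: 3 beats/bar ÷ 1 beat/chord = 3 chords/bar.
Fastest is D at 3 chords/bar.

Passage D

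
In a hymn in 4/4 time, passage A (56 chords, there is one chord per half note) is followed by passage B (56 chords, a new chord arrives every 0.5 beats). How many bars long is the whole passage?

35 bars

A: 56 × 2 = 112 beats = 28 bars.
B: 56 × 0.5 = 28 beats = 7 bars.
Total: 28 + 7 = 35 bars.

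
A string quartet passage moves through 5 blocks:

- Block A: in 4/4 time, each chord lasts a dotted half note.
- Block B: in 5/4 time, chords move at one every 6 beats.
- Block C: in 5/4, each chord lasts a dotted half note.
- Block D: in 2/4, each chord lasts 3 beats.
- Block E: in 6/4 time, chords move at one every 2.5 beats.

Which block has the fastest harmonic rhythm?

Block E

A: 4 beats/bar ÷ 3 beats/chord = 4/3 chords/bar.
B: 5 beats/bar ÷ 6 beats/chord = 5/6 chords/bar.
C: 5 beats/bar ÷ 3 beats/chord = 5/3 chords/bar.
D: 2 beats/bar ÷ 3 beats/chord = 2/3 chords/bar.
E: 6 beats/bar ÷ 2.5 beats/chord = 2.4 chords/bar.
Fastest is E at 2.4 chords/bar.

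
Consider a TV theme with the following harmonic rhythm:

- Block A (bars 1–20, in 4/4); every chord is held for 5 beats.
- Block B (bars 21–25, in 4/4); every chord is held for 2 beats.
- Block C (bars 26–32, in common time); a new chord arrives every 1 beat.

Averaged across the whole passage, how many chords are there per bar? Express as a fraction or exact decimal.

A: 20 bars of 4 beats is 80 beats; at 5 beats each that's 16 chords.
B: 5 bars of 4 beats is 20 beats; at 2 beats each that's 10 chords.
C: 7 bars of 4 beats is 28 beats; at 1 beat each that's 28 chords.
Overall: 54 chords over 32 bars → 54/32 = 27/16 chords per bar.

27/16 chords per bar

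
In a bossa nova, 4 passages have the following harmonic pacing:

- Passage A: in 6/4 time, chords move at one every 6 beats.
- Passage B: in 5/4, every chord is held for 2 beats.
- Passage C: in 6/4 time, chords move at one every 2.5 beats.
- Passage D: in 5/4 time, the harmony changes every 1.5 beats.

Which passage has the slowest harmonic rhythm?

Passage A

A: 6 beats/bar ÷ 6 beats/chord = 1 chord/bar.
B: 5 beats/bar ÷ 2 beats/chord = 2.5 chords/bar.
C: 6 beats/bar ÷ 2.5 beats/chord = 2.4 chords/bar.
D: 5 beats/bar ÷ 1.5 beats/chord = 10/3 chords/bar.
Slowest is A at 1 chords/bar.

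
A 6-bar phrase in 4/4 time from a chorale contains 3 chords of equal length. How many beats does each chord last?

6 bars × 4 beats/bar = 24 beats total.
24 beats ÷ 3 chords = 8 beats per chord.

8 beats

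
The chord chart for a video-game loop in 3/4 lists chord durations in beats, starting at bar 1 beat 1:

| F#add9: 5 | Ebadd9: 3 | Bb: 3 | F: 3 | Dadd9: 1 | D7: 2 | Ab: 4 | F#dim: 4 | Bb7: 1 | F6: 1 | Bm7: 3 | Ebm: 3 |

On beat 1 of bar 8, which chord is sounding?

F#dim

Beat 1 of bar 8 is beat (8−1)×3 + 1 = 22 overall.
Running totals: F#add9 ends at 5, Ebadd9 ends at 8, Bb ends at 11, F ends at 14, Dadd9 ends at 15, D7 ends at 17, Ab ends at 21, F#dim ends at 25.
Beat 22 falls within F#dim.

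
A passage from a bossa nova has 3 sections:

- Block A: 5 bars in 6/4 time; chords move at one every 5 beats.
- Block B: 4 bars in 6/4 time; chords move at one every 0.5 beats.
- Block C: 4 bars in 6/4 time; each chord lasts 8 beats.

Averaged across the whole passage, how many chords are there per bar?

57/13 chords per bar

A: 5 bars of 6 beats is 30 beats; at 5 beats each that's 6 chords.
B: 4 bars of 6 beats is 24 beats; at 0.5 beats each that's 48 chords.
C: 4 bars of 6 beats is 24 beats; at 8 beats each that's 3 chords.
Overall: 57 chords over 13 bars → 57/13 = 57/13 chords per bar.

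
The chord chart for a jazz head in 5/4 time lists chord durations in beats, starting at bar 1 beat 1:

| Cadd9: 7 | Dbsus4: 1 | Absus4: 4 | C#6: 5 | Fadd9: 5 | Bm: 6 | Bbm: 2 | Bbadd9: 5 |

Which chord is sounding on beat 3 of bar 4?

Fadd9

Beat 3 of bar 4 is beat (4−1)×5 + 3 = 18 overall.
Running totals: Cadd9 ends at 7, Dbsus4 ends at 8, Absus4 ends at 12, C#6 ends at 17, Fadd9 ends at 22.
Beat 18 falls within Fadd9.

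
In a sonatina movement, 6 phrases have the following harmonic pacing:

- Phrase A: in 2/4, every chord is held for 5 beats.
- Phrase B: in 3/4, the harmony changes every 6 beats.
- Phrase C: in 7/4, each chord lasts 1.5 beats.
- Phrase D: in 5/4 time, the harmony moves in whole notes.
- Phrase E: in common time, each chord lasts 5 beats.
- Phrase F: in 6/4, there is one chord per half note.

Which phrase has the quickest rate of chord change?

Phrase C

A: 2/5 = 0.4 chords/bar.
B: 3/6 = 0.5 chords/bar.
C: 7/1.5 = 14/3 chords/bar.
D: 5/4 = 1.25 chords/bar.
E: 4/5 = 0.8 chords/bar.
F: 6/2 = 3 chords/bar.
Fastest is C at 14/3 chords/bar.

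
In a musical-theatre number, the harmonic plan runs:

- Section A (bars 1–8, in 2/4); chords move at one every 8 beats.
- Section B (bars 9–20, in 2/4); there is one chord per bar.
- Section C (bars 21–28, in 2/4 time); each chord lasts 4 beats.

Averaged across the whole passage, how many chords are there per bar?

A: 8 × 2 = 16 beats ÷ 8 = 2 chords.
B: 12 × 2 = 24 beats ÷ 2 = 12 chords.
C: 8 × 2 = 16 beats ÷ 4 = 4 chords.
Overall: 18 chords over 28 bars → 18/28 = 9/14 chords per bar.

9/14 chords per bar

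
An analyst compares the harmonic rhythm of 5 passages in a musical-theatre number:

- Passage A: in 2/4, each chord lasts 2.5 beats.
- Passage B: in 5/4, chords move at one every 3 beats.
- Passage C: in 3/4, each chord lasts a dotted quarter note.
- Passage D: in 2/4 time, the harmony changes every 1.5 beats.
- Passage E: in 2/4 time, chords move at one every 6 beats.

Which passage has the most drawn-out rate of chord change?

A: 2 beats/bar ÷ 2.5 beats/chord = 0.8 chords/bar.
B: 5 beats/bar ÷ 3 beats/chord = 5/3 chords/bar.
C: 3 beats/bar ÷ 1.5 beats/chord = 2 chords/bar.
D: 2 beats/bar ÷ 1.5 beats/chord = 4/3 chords/bar.
E: 2 beats/bar ÷ 6 beats/chord = 1/3 chords/bar.
Slowest is E at 1/3 chords/bar.

Passage E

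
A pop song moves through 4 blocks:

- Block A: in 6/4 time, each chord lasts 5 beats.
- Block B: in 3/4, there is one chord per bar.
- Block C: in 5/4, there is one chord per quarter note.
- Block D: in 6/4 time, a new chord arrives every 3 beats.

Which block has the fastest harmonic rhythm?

Block C

A: each chord is 5 beats in 6/4, so 1.2 per bar.
B: each chord is 3 beats in 3/4, so 1 per bar.
C: each chord is 1 beat in 5/4, so 5 per bar.
D: each chord is 3 beats in 6/4, so 2 per bar.
Fastest is C at 5 chords/bar.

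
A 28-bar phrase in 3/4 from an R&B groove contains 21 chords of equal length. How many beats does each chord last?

4 beats

28 bars × 3 beats/bar = 84 beats total.
84 beats ÷ 21 chords = 4 beats per chord.
(That is a whole note.)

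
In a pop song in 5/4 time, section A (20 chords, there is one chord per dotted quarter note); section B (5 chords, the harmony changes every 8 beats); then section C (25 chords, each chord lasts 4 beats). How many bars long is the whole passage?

34 bars

A: 20 × 1.5 = 30 beats = 6 bars.
B: 5 × 8 = 40 beats = 8 bars.
C: 25 × 4 = 100 beats = 20 bars.
Total: 6 + 8 + 20 = 34 bars.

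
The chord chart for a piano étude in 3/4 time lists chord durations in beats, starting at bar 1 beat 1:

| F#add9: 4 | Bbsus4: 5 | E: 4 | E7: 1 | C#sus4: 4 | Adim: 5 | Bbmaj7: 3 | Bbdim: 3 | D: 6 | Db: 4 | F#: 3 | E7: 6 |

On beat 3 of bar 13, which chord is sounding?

Db

Beat 3 of bar 13 is beat (13−1)×3 + 3 = 39 overall.
Running totals: F#add9 ends at 4, Bbsus4 ends at 9, E ends at 13, E7 ends at 14, C#sus4 ends at 18, Adim ends at 23, Bbmaj7 ends at 26, Bbdim ends at 29, D ends at 35, Db ends at 39.
Beat 39 falls within Db.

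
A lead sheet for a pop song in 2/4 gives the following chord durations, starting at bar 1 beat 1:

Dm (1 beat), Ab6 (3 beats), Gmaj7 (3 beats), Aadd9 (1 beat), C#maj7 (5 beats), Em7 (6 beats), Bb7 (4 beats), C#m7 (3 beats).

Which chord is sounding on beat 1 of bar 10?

Beat 1 of bar 10 is beat (10−1)×2 + 1 = 19 overall.
Running totals: Dm ends at 1, Ab6 ends at 4, Gmaj7 ends at 7, Aadd9 ends at 8, C#maj7 ends at 13, Em7 ends at 19.
Beat 19 falls within Em7.

Em7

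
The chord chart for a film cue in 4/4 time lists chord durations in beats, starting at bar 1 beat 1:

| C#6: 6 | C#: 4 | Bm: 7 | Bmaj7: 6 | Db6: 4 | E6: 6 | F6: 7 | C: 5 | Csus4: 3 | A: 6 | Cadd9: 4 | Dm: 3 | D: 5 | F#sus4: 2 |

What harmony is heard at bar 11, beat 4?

Beat 4 of bar 11 is beat (11−1)×4 + 4 = 44 overall.
Running totals: C#6 ends at 6, C# ends at 10, Bm ends at 17, Bmaj7 ends at 23, Db6 ends at 27, E6 ends at 33, F6 ends at 40, C ends at 45.
Beat 44 falls within C.

C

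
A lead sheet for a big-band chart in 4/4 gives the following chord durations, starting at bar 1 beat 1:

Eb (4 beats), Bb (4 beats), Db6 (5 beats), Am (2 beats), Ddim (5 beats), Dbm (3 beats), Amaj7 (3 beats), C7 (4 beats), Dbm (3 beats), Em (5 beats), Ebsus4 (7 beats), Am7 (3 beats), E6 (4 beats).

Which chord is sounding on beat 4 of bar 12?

Am7

Beat 4 of bar 12 is beat (12−1)×4 + 4 = 48 overall.
Running totals: Eb ends at 4, Bb ends at 8, Db6 ends at 13, Am ends at 15, Ddim ends at 20, Dbm ends at 23, Amaj7 ends at 26, C7 ends at 30, Dbm ends at 33, Em ends at 38, Ebsus4 ends at 45, Am7 ends at 48.
Beat 48 falls within Am7.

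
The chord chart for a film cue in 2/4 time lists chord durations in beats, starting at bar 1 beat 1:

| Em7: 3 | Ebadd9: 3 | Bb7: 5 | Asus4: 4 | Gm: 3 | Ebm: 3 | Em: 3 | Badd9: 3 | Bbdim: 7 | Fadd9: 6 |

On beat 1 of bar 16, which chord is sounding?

Beat 1 of bar 16 is beat (16−1)×2 + 1 = 31 overall.
Running totals: Em7 ends at 3, Ebadd9 ends at 6, Bb7 ends at 11, Asus4 ends at 15, Gm ends at 18, Ebm ends at 21, Em ends at 24, Badd9 ends at 27, Bbdim ends at 34.
Beat 31 falls within Bbdim.

Bbdim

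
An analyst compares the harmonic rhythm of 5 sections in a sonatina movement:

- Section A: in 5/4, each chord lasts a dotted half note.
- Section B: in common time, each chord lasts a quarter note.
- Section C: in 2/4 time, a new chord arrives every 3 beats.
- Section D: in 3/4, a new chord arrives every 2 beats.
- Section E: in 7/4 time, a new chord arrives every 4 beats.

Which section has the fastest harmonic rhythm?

Section B

A: 5 beats/bar ÷ 3 beats/chord = 5/3 chords/bar.
B: 4 beats/bar ÷ 1 beat/chord = 4 chords/bar.
C: 2 beats/bar ÷ 3 beats/chord = 2/3 chords/bar.
D: 3 beats/bar ÷ 2 beats/chord = 1.5 chords/bar.
E: 7 beats/bar ÷ 4 beats/chord = 1.75 chords/bar.
Fastest is B at 4 chords/bar.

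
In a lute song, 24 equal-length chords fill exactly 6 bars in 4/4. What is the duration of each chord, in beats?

1 beat

6 bars × 4 beats/bar = 24 beats total.
24 beats ÷ 24 chords = 1 beats per chord.
(That is a quarter note.)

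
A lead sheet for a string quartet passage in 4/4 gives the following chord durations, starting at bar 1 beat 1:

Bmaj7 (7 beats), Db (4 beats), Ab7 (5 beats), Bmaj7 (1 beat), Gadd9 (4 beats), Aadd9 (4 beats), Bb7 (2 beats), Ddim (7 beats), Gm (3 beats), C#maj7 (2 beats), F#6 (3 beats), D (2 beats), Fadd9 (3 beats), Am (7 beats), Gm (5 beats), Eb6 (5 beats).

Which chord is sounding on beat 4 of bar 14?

Gm

Beat 4 of bar 14 is beat (14−1)×4 + 4 = 56 overall.
Running totals: Bmaj7 ends at 7, Db ends at 11, Ab7 ends at 16, Bmaj7 ends at 17, Gadd9 ends at 21, Aadd9 ends at 25, Bb7 ends at 27, Ddim ends at 34, Gm ends at 37, C#maj7 ends at 39, F#6 ends at 42, D ends at 44, Fadd9 ends at 47, Am ends at 54, Gm ends at 59.
Beat 56 falls within Gm.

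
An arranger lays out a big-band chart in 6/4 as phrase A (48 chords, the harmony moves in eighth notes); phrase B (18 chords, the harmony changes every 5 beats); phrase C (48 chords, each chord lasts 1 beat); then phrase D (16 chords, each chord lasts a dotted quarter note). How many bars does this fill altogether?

A: 48 × 0.5 = 24 beats = 4 bars.
B: 18 × 5 = 90 beats = 15 bars.
C: 48 × 1 = 48 beats = 8 bars.
D: 16 × 1.5 = 24 beats = 4 bars.
Total: 4 + 15 + 8 + 4 = 31 bars.

31 bars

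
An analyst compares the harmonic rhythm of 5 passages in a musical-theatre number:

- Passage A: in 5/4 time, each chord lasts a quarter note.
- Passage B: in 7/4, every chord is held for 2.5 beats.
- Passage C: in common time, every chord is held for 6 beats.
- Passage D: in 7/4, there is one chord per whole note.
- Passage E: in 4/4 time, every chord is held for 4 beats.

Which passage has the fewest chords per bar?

Passage C

A: each chord is 1 beat in 5/4, so 5 per bar.
B: each chord is 2.5 beats in 7/4, so 2.8 per bar.
C: each chord is 6 beats in 4/4, so 2/3 per bar.
D: each chord is 4 beats in 7/4, so 1.75 per bar.
E: each chord is 4 beats in 4/4, so 1 per bar.
Slowest is C at 2/3 chords/bar.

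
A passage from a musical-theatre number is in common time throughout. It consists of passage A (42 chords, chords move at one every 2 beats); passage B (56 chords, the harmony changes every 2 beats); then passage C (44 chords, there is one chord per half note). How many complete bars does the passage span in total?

71 bars

A: 42 × 2 = 84 beats = 21 bars.
B: 56 × 2 = 112 beats = 28 bars.
C: 44 × 2 = 88 beats = 22 bars.
Total: 21 + 28 + 22 = 71 bars.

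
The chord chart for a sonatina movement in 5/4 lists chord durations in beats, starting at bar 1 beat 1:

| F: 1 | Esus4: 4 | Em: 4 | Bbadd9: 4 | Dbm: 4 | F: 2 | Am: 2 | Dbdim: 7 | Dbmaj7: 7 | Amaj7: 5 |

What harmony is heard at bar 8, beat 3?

Amaj7

Beat 3 of bar 8 is beat (8−1)×5 + 3 = 38 overall.
Running totals: F ends at 1, Esus4 ends at 5, Em ends at 9, Bbadd9 ends at 13, Dbm ends at 17, F ends at 19, Am ends at 21, Dbdim ends at 28, Dbmaj7 ends at 35, Amaj7 ends at 40.
Beat 38 falls within Amaj7.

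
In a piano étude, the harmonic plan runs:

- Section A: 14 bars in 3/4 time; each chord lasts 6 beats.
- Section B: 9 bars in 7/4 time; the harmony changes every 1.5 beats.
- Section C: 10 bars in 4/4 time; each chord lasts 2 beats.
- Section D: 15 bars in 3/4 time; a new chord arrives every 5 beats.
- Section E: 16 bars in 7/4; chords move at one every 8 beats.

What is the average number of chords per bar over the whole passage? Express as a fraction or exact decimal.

A: 14 × 3 = 42 beats ÷ 6 = 7 chords.
B: 9 × 7 = 63 beats ÷ 1.5 = 42 chords.
C: 10 × 4 = 40 beats ÷ 2 = 20 chords.
D: 15 × 3 = 45 beats ÷ 5 = 9 chords.
E: 16 × 7 = 112 beats ÷ 8 = 14 chords.
Overall: 92 chords over 64 bars → 92/64 = 23/16 chords per bar.

23/16 chords per bar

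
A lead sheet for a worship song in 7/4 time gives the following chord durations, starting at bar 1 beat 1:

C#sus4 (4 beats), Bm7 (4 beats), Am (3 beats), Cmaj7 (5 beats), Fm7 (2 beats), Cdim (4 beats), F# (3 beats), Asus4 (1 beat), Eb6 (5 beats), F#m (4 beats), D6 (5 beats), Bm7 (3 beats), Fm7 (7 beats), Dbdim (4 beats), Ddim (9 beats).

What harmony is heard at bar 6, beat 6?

Beat 6 of bar 6 is beat (6−1)×7 + 6 = 41 overall.
Running totals: C#sus4 ends at 4, Bm7 ends at 8, Am ends at 11, Cmaj7 ends at 16, Fm7 ends at 18, Cdim ends at 22, F# ends at 25, Asus4 ends at 26, Eb6 ends at 31, F#m ends at 35, D6 ends at 40, Bm7 ends at 43.
Beat 41 falls within Bm7.

Bm7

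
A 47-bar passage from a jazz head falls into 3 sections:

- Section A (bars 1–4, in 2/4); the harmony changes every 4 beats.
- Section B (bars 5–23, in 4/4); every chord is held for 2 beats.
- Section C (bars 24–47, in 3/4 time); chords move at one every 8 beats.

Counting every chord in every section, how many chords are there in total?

A: 4 bars × 2 beats = 8 beats; 4 beats/chord → 2 chords.
B: 19 bars × 4 beats = 76 beats; 2 beats/chord → 38 chords.
C: 24 bars × 3 beats = 72 beats; 8 beats/chord → 9 chords.
Total: 2 + 38 + 9 = 49.

49 chords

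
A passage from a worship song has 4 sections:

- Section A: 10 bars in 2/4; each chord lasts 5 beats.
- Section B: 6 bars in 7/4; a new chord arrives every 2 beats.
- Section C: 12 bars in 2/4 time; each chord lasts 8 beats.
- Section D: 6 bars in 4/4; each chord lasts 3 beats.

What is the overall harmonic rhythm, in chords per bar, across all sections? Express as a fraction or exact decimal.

18/17 chords per bar

A: 10 bars of 2 beats is 20 beats; at 5 beats each that's 4 chords.
B: 6 bars of 7 beats is 42 beats; at 2 beats each that's 21 chords.
C: 12 bars of 2 beats is 24 beats; at 8 beats each that's 3 chords.
D: 6 bars of 4 beats is 24 beats; at 3 beats each that's 8 chords.
Overall: 36 chords over 34 bars → 36/34 = 18/17 chords per bar.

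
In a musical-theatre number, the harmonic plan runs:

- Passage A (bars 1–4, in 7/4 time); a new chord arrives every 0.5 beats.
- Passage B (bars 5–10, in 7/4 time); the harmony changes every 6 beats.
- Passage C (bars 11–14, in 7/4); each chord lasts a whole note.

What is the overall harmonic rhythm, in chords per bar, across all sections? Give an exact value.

A: 4 bars of 7 beats is 28 beats; at 0.5 beats each that's 56 chords.
B: 6 bars of 7 beats is 42 beats; at 6 beats each that's 7 chords.
C: 4 bars of 7 beats is 28 beats; at 4 beats each that's 7 chords.
Overall: 70 chords over 14 bars → 70/14 = 5 chords per bar.

5 chords per bar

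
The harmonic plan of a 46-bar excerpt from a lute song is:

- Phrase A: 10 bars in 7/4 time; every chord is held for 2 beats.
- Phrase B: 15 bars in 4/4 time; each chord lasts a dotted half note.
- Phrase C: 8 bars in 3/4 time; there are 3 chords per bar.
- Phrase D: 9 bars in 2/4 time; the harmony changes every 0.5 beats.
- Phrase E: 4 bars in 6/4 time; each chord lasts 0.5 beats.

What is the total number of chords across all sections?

163 chords

A: 10 bars × 7 beats = 70 beats; 2 beats/chord → 35 chords.
B: 15 bars × 4 beats = 60 beats; 3 beats/chord → 20 chords.
C: 8 bars × 3 beats = 24 beats; 1 beat/chord → 24 chords.
D: 9 bars × 2 beats = 18 beats; 0.5 beats/chord → 36 chords.
E: 4 bars × 6 beats = 24 beats; 0.5 beats/chord → 48 chords.
Total: 35 + 20 + 24 + 36 + 48 = 163.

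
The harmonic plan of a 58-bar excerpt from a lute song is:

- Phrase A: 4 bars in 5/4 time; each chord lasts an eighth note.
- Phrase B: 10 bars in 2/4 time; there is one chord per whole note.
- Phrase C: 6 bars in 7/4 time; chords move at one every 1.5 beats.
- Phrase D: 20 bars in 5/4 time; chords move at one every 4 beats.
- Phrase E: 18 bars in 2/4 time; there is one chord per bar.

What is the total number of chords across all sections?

116 chords

A has 20 beats and chords last 0.5 each, so 40 chords.
B has 20 beats and chords last 4 each, so 5 chords.
C has 42 beats and chords last 1.5 each, so 28 chords.
D has 100 beats and chords last 4 each, so 25 chords.
E has 36 beats and chords last 2 each, so 18 chords.
Total: 40 + 5 + 28 + 25 + 18 = 116.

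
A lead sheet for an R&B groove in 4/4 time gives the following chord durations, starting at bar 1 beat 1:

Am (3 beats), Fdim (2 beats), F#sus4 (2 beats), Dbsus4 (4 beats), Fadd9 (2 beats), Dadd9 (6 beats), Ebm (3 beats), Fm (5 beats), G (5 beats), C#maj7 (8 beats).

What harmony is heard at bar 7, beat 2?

Fm

Beat 2 of bar 7 is beat (7−1)×4 + 2 = 26 overall.
Running totals: Am ends at 3, Fdim ends at 5, F#sus4 ends at 7, Dbsus4 ends at 11, Fadd9 ends at 13, Dadd9 ends at 19, Ebm ends at 22, Fm ends at 27.
Beat 26 falls within Fm.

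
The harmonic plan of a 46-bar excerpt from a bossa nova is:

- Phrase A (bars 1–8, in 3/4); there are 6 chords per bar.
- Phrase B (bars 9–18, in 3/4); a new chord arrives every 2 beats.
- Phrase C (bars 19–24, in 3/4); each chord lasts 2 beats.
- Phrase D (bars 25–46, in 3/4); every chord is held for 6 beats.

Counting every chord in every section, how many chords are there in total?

83 chords

A: 8 bars × 3 beats = 24 beats; 0.5 beats/chord → 48 chords.
B: 10 bars × 3 beats = 30 beats; 2 beats/chord → 15 chords.
C: 6 bars × 3 beats = 18 beats; 2 beats/chord → 9 chords.
D: 22 bars × 3 beats = 66 beats; 6 beats/chord → 11 chords.
Total: 48 + 15 + 9 + 11 = 83.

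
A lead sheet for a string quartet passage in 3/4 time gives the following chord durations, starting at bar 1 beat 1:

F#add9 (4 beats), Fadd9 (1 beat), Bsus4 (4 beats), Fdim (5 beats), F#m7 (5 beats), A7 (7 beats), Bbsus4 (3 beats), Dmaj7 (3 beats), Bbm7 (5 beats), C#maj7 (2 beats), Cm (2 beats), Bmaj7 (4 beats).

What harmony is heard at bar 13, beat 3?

Beat 3 of bar 13 is beat (13−1)×3 + 3 = 39 overall.
Running totals: F#add9 ends at 4, Fadd9 ends at 5, Bsus4 ends at 9, Fdim ends at 14, F#m7 ends at 19, A7 ends at 26, Bbsus4 ends at 29, Dmaj7 ends at 32, Bbm7 ends at 37, C#maj7 ends at 39.
Beat 39 falls within C#maj7.

C#maj7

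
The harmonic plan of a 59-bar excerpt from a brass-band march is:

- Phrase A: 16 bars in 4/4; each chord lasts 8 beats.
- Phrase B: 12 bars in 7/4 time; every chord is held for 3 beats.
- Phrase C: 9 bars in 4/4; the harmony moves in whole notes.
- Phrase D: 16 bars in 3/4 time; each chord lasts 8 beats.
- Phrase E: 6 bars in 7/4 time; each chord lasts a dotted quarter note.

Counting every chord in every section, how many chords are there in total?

79 chords

A: 16·4 = 64 beats, 64/8 = 8 chords.
B: 12·7 = 84 beats, 84/3 = 28 chords.
C: 9·4 = 36 beats, 36/4 = 9 chords.
D: 16·3 = 48 beats, 48/8 = 6 chords.
E: 6·7 = 42 beats, 42/1.5 = 28 chords.
Total: 8 + 28 + 9 + 6 + 28 = 79.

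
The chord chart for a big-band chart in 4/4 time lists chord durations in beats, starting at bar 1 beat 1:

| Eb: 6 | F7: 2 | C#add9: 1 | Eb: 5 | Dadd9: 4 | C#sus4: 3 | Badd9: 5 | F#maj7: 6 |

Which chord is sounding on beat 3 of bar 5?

C#sus4

Beat 3 of bar 5 is beat (5−1)×4 + 3 = 19 overall.
Running totals: Eb ends at 6, F7 ends at 8, C#add9 ends at 9, Eb ends at 14, Dadd9 ends at 18, C#sus4 ends at 21.
Beat 19 falls within C#sus4.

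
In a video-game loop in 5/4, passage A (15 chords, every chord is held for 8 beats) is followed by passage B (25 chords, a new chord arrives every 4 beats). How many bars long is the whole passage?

44 bars

A: 15 × 8 = 120 beats = 24 bars.
B: 25 × 4 = 100 beats = 20 bars.
Total: 24 + 20 = 44 bars.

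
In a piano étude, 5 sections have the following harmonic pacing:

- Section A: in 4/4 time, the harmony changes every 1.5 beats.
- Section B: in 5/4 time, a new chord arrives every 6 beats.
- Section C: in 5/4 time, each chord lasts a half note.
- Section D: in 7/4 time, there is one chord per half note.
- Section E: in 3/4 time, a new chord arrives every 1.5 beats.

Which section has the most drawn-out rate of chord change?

A: 4 beats/bar ÷ 1.5 beats/chord = 8/3 chords/bar.
B: 5 beats/bar ÷ 6 beats/chord = 5/6 chords/bar.
C: 5 beats/bar ÷ 2 beats/chord = 2.5 chords/bar.
D: 7 beats/bar ÷ 2 beats/chord = 3.5 chords/bar.
E: 3 beats/bar ÷ 1.5 beats/chord = 2 chords/bar.
Slowest is B at 5/6 chords/bar.

Section B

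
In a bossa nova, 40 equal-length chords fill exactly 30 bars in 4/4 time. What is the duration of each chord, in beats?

3 beats

30 bars × 4 beats/bar = 120 beats total.
120 beats ÷ 40 chords = 3 beats per chord.
(That is a dotted half note.)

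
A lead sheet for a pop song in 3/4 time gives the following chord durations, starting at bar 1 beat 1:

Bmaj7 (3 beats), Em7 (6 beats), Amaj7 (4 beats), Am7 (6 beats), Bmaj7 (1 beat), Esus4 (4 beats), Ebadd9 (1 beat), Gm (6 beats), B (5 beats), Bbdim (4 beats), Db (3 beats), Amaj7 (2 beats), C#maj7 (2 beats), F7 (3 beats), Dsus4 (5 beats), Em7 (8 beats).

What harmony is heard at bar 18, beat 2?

Beat 2 of bar 18 is beat (18−1)×3 + 2 = 53 overall.
Running totals: Bmaj7 ends at 3, Em7 ends at 9, Amaj7 ends at 13, Am7 ends at 19, Bmaj7 ends at 20, Esus4 ends at 24, Ebadd9 ends at 25, Gm ends at 31, B ends at 36, Bbdim ends at 40, Db ends at 43, Amaj7 ends at 45, C#maj7 ends at 47, F7 ends at 50, Dsus4 ends at 55.
Beat 53 falls within Dsus4.

Dsus4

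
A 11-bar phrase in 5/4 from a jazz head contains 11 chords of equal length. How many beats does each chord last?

11 bars × 5 beats/bar = 55 beats total.
55 beats ÷ 11 chords = 5 beats per chord.

5 beats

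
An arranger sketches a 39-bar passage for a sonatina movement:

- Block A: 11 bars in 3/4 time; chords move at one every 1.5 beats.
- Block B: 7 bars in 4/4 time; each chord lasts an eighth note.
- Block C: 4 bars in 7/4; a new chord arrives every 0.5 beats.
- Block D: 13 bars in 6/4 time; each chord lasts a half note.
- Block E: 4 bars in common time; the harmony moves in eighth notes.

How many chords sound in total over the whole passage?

205 chords

A: 11·3 = 33 beats, 33/1.5 = 22 chords.
B: 7·4 = 28 beats, 28/0.5 = 56 chords.
C: 4·7 = 28 beats, 28/0.5 = 56 chords.
D: 13·6 = 78 beats, 78/2 = 39 chords.
E: 4·4 = 16 beats, 16/0.5 = 32 chords.
Total: 22 + 56 + 56 + 39 + 32 = 205.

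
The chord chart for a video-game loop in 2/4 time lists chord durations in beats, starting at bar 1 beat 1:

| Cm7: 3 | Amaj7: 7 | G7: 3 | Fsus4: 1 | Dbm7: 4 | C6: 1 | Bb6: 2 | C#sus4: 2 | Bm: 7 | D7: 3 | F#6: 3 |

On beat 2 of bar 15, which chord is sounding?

Bm

Beat 2 of bar 15 is beat (15−1)×2 + 2 = 30 overall.
Running totals: Cm7 ends at 3, Amaj7 ends at 10, G7 ends at 13, Fsus4 ends at 14, Dbm7 ends at 18, C6 ends at 19, Bb6 ends at 21, C#sus4 ends at 23, Bm ends at 30.
Beat 30 falls within Bm.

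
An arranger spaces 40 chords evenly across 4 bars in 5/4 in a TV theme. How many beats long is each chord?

4 bars × 5 beats/bar = 20 beats total.
20 beats ÷ 40 chords = 0.5 beats per chord.
(That is an eighth note.)

0.5 beats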